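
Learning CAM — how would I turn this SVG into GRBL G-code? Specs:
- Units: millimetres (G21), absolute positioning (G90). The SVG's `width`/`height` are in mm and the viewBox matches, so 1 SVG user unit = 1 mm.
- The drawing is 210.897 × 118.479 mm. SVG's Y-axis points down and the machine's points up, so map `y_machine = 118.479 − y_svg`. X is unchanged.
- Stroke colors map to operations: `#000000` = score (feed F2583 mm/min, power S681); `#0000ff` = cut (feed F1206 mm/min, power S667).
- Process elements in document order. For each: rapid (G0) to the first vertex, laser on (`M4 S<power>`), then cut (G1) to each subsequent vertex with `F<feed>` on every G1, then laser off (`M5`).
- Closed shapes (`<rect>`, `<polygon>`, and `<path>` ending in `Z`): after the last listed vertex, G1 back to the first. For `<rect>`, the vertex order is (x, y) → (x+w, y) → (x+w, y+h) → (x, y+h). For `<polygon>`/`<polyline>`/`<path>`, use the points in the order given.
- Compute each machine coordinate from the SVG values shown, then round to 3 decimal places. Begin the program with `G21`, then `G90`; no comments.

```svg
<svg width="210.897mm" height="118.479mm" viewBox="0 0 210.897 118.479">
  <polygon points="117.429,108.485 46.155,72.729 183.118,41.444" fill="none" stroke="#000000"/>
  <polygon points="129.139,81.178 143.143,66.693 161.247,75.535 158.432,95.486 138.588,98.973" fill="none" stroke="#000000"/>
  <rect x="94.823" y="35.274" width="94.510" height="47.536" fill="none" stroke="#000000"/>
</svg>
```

G21
G90
G0 X117.429 Y9.994
M4 S681
G1 X46.155 Y45.750 F2583
G1 X183.118 Y77.035 F2583
G1 X117.429 Y9.994 F2583
M5
G0 X129.139 Y37.301
M4 S681
G1 X143.143 Y51.786 F2583
G1 X161.247 Y42.944 F2583
G1 X158.432 Y22.993 F2583
G1 X138.588 Y19.506 F2583
G1 X129.139 Y37.301 F2583
M5
G0 X94.823 Y83.205
M4 S681
G1 X189.333 Y83.205 F2583
G1 X189.333 Y35.669 F2583
G1 X94.823 Y35.669 F2583
G1 X94.823 Y83.205 F2583
M5

viewBox `0 0 210.897 118.479` with mm width/height → 1 unit = 1 mm. Flip: y_m = 118.479 − y_svg.

**Shape 1** — `<polygon>` closed polygon, stroke `#000000` → score (S681, F2583). Machine vertices: (117.429,9.994) → (46.155,45.750) → (183.118,77.035) → (117.429,9.994). Closed: final G1 returns to the first vertex.

**Shape 2** — `<polygon>` regular polygon, stroke `#000000` → score (S681, F2583). Machine vertices: (129.139,37.301) → (143.143,51.786) → (161.247,42.944) → (158.432,22.993) → (138.588,19.506) → (129.139,37.301). Closed: final G1 returns to the first vertex.

**Shape 3** — `<rect>` rectangle, stroke `#000000` → score (S681, F2583). Machine vertices: (94.823,83.205) → (189.333,83.205) → (189.333,35.669) → (94.823,35.669) → (94.823,83.205). Closed: final G1 returns to the first vertex.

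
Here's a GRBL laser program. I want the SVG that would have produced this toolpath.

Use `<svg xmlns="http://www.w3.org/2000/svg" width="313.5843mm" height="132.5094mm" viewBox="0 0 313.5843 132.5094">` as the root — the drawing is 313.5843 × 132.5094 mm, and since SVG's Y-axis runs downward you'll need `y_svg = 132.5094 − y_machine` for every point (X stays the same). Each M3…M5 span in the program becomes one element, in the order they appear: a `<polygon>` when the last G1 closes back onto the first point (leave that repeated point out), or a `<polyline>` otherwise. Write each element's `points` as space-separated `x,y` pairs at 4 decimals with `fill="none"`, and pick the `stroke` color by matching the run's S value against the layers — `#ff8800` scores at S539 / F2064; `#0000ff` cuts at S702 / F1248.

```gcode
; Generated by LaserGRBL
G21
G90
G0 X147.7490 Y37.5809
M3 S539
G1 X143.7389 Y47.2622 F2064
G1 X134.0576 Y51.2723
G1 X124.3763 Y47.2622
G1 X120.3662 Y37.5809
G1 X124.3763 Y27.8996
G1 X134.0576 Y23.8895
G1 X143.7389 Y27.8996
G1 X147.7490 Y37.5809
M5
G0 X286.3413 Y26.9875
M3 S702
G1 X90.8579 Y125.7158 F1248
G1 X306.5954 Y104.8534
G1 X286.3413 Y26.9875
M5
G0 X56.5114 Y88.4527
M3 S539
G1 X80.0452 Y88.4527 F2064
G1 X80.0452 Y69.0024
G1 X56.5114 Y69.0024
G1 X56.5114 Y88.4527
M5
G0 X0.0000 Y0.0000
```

<svg xmlns="http://www.w3.org/2000/svg" width="313.5843mm" height="132.5094mm" viewBox="0 0 313.5843 132.5094">
  <polygon points="147.7490,94.9285 143.7389,85.2472 134.0576,81.2371 124.3763,85.2472 120.3662,94.9285 124.3763,104.6098 134.0576,108.6199 143.7389,104.6098" fill="none" stroke="#ff8800"/>
  <polygon points="286.3413,105.5219 90.8579,6.7936 306.5954,27.6560" fill="none" stroke="#0000ff"/>
  <polygon points="56.5114,44.0567 80.0452,44.0567 80.0452,63.5070 56.5114,63.5070" fill="none" stroke="#ff8800"/>
</svg>

y_svg = 132.5094 − y_m.

[1] S539→`#ff8800` (score); closed run; points: 147.7490,94.9285 143.7389,85.2472 134.0576,81.2371 124.3763,85.2472 120.3662,94.9285 124.3763,104.6098 134.0576,108.6199 143.7389,104.6098

[2] S702→`#0000ff` (cut); closed run; points: 286.3413,105.5219 90.8579,6.7936 306.5954,27.6560

[3] S539→`#ff8800` (score); closed run; points: 56.5114,44.0567 80.0452,44.0567 80.0452,63.5070 56.5114,63.5070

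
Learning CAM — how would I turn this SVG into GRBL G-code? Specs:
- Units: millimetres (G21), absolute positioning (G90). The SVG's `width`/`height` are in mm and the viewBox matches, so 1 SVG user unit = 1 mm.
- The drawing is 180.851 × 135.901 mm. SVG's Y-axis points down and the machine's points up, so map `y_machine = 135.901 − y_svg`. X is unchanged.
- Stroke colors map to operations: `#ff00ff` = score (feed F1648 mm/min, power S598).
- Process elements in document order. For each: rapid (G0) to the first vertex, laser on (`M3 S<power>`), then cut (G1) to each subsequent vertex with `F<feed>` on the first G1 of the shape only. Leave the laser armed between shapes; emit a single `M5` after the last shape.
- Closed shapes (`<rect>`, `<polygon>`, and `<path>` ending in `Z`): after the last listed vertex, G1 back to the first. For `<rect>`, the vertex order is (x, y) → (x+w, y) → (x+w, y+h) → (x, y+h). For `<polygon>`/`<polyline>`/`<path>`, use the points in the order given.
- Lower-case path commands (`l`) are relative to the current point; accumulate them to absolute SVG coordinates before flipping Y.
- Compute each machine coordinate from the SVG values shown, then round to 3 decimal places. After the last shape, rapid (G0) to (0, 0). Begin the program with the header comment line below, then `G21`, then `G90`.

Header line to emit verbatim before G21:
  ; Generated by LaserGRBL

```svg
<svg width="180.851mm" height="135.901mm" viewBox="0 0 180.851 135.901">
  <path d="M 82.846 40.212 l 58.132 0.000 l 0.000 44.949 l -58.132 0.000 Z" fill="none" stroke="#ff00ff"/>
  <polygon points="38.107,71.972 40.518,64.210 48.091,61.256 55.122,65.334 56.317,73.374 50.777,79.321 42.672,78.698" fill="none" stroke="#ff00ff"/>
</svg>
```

viewBox `0 0 180.851 135.901` with mm width/height → 1 unit = 1 mm. Flip: y_m = 135.901 − y_svg.

**Shape 1** — `<path>` rectangle, stroke `#ff00ff` → score (S598, F1648). Machine vertices: (82.846,95.689) → (140.978,95.689) → (140.978,50.740) → (82.846,50.740) → (82.846,95.689). Closed: final G1 returns to the first vertex.

**Shape 2** — `<polygon>` regular polygon, stroke `#ff00ff` → score (S598, F1648). Machine vertices: (38.107,63.929) → (40.518,71.691) → (48.091,74.645) → (55.122,70.567) → (56.317,62.527) → (50.777,56.580) → (42.672,57.203) → (38.107,63.929). Closed: final G1 returns to the first vertex.

; Generated by LaserGRBL
G21
G90
G0 X82.846 Y95.689
M3 S598
G1 X140.978 Y95.689 F1648
G1 X140.978 Y50.740
G1 X82.846 Y50.740
G1 X82.846 Y95.689
G0 X38.107 Y63.929
M3 S598
G1 X40.518 Y71.691 F1648
G1 X48.091 Y74.645
G1 X55.122 Y70.567
G1 X56.317 Y62.527
G1 X50.777 Y56.580
G1 X42.672 Y57.203
G1 X38.107 Y63.929
M5
G0 X0.000 Y0.000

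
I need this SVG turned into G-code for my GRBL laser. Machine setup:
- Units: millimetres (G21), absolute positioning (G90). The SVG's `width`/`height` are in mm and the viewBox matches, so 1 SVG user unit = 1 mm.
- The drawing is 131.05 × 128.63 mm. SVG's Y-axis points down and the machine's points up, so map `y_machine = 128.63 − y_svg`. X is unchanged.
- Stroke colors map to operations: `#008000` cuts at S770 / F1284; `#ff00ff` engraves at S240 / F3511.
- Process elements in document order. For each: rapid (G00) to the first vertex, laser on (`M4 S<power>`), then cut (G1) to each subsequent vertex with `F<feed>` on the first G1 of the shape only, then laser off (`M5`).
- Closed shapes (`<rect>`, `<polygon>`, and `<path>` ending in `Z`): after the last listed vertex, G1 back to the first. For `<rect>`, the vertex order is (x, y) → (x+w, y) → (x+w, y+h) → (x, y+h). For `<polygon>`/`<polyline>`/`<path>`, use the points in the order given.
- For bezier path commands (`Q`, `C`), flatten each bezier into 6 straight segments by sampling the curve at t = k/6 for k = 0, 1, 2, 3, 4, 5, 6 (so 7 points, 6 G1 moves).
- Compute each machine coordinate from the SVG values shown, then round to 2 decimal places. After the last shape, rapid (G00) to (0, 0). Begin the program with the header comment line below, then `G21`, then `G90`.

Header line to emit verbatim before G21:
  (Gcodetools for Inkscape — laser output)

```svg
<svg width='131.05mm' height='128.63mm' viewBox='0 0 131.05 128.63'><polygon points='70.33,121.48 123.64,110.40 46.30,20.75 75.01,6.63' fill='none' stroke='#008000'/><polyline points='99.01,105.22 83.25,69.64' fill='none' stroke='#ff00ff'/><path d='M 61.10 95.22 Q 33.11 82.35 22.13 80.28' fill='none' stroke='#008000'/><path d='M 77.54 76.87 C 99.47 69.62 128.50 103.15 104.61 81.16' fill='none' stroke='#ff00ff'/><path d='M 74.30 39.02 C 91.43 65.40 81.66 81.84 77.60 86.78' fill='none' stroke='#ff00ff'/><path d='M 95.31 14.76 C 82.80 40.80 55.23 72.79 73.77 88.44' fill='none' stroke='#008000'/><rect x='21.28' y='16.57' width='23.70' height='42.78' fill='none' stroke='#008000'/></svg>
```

(Gcodetools for Inkscape — laser output)
G21
G90
G00 X70.33 Y7.15
M4 S770
G1 X123.64 Y18.23 F1284
G1 X46.30 Y107.88
G1 X75.01 Y122.00
G1 X70.33 Y7.15
M5
G00 X99.01 Y23.41
M4 S240
G1 X83.25 Y58.99 F3511
M5
G00 X61.10 Y33.41
M4 S770
G1 X52.24 Y37.40 F1284
G1 X44.33 Y40.79
G1 X37.36 Y43.58
G1 X31.34 Y45.77
G1 X26.26 Y47.36
G1 X22.13 Y48.35
M5
G00 X77.54 Y51.76
M4 S240
G1 X88.82 Y52.43 F3511
G1 X99.61 Y48.98
G1 X108.26 Y44.09
G1 X113.08 Y40.42
G1 X112.42 Y40.66
G1 X104.61 Y47.47
M5
G00 X74.30 Y89.61
M4 S240
G1 X80.77 Y77.26 F3511
G1 X83.67 Y66.60
G1 X83.90 Y57.69
G1 X82.36 Y50.57
G1 X79.95 Y45.27
G1 X77.60 Y41.85
M5
G00 X95.31 Y113.87
M4 S770
G1 X88.08 Y100.46 F1284
G1 X80.05 Y86.67
G1 X72.90 Y73.13
G1 X68.33 Y60.46
G1 X68.06 Y49.27
G1 X73.77 Y40.19
M5
G00 X21.28 Y112.06
M4 S770
G1 X44.98 Y112.06 F1284
G1 X44.98 Y69.28
G1 X21.28 Y69.28
G1 X21.28 Y112.06
M5
G00 X0.00 Y0.00

1 u = 1 mm; y_m = 128.63 − y.

[1] `<polygon>` closed polygon, #008000→cut S770 F1284: (70.33,7.15) → (123.64,18.23) → (46.30,107.88) → (75.01,122.00) → (70.33,7.15) (closed)

[2] `<polyline>` line segment, #ff00ff→engrave S240 F3511: (99.01,23.41) → (83.25,58.99)

[3] `<path>` quadratic bezier, #008000→cut S770 F1284: (61.10,33.41) → (52.24,37.40) → (44.33,40.79) → (37.36,43.58) → (31.34,45.77) → (26.26,47.36) → (22.13,48.35)

[4] `<path>` cubic bezier, #ff00ff→engrave S240 F3511: (77.54,51.76) → (88.82,52.43) → (99.61,48.98) → (108.26,44.09) → (113.08,40.42) → (112.42,40.66) → (104.61,47.47)

[5] `<path>` cubic bezier, #ff00ff→engrave S240 F3511: (74.30,89.61) → (80.77,77.26) → (83.67,66.60) → (83.90,57.69) → (82.36,50.57) → (79.95,45.27) → (77.60,41.85)

[6] `<path>` cubic bezier, #008000→cut S770 F1284: (95.31,113.87) → (88.08,100.46) → (80.05,86.67) → (72.90,73.13) → (68.33,60.46) → (68.06,49.27) → (73.77,40.19)

[7] `<rect>` rectangle, #008000→cut S770 F1284: (21.28,112.06) → (44.98,112.06) → (44.98,69.28) → (21.28,69.28) → (21.28,112.06) (closed)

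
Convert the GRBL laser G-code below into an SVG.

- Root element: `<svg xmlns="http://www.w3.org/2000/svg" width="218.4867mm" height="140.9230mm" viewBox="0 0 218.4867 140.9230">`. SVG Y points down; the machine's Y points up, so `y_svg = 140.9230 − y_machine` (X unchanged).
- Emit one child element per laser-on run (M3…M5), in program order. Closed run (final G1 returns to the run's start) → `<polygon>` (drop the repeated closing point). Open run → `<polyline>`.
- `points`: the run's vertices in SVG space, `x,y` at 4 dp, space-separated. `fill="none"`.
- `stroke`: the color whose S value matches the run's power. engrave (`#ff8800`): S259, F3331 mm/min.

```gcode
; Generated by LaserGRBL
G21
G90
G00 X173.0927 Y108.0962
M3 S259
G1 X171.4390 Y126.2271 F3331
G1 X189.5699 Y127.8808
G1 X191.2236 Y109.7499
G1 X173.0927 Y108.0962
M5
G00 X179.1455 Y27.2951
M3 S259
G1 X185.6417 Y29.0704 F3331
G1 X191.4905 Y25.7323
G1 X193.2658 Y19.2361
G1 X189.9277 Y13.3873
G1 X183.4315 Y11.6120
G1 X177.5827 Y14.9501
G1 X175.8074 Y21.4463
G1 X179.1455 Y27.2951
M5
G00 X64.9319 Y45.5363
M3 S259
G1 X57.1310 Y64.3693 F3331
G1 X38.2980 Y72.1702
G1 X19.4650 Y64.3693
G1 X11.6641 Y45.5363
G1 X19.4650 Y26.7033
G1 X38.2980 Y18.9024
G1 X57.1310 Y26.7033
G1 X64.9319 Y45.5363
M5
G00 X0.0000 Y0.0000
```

Each laser-on run becomes one SVG element. Flip Y back into SVG space with y_svg = 140.9230 − y_machine. Every run uses S259, so all elements get stroke `#ff8800` (engrave).

Run 1: The run returns to its start, so emit a `<polygon>` with points (Y-flipped): 173.0927,32.8268 171.4390,14.6959 189.5699,13.0422 191.2236,31.1731.

Run 2: The run returns to its start, so emit a `<polygon>` with points (Y-flipped): 179.1455,113.6279 185.6417,111.8526 191.4905,115.1907 193.2658,121.6869 189.9277,127.5357 183.4315,129.3110 177.5827,125.9729 175.8074,119.4767.

Run 3: The run returns to its start, so emit a `<polygon>` with points (Y-flipped): 64.9319,95.3867 57.1310,76.5537 38.2980,68.7528 19.4650,76.5537 11.6641,95.3867 19.4650,114.2197 38.2980,122.0206 57.1310,114.2197.

<svg xmlns="http://www.w3.org/2000/svg" width="218.4867mm" height="140.9230mm" viewBox="0 0 218.4867 140.9230">
  <polygon points="173.0927,32.8268 171.4390,14.6959 189.5699,13.0422 191.2236,31.1731" fill="none" stroke="#ff8800"/>
  <polygon points="179.1455,113.6279 185.6417,111.8526 191.4905,115.1907 193.2658,121.6869 189.9277,127.5357 183.4315,129.3110 177.5827,125.9729 175.8074,119.4767" fill="none" stroke="#ff8800"/>
  <polygon points="64.9319,95.3867 57.1310,76.5537 38.2980,68.7528 19.4650,76.5537 11.6641,95.3867 19.4650,114.2197 38.2980,122.0206 57.1310,114.2197" fill="none" stroke="#ff8800"/>
</svg>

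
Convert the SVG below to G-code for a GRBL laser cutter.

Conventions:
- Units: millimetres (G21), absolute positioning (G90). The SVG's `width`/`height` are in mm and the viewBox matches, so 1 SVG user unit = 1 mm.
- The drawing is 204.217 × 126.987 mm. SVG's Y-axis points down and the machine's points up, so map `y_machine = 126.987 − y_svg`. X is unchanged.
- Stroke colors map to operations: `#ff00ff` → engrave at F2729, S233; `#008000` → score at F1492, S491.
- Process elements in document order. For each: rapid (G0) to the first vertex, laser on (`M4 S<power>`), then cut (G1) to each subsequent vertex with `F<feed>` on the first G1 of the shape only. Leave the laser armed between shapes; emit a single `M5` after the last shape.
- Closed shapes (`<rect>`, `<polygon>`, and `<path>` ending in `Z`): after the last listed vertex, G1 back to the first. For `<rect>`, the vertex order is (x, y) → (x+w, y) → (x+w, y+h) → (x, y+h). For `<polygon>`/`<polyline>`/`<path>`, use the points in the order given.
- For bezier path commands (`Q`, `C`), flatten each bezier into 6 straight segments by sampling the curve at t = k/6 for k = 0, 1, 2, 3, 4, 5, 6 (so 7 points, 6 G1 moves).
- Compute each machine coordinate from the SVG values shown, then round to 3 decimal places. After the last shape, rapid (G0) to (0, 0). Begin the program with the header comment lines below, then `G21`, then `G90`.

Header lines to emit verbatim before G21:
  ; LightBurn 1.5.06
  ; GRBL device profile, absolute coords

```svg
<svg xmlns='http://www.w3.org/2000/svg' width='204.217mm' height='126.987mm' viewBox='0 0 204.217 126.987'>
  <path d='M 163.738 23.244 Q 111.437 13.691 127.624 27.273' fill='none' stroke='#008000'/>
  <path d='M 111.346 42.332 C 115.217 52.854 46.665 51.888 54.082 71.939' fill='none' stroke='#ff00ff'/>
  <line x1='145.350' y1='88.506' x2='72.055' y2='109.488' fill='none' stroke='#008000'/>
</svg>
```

1 u = 1 mm; y_m = 126.987 − y.

[1] `<path>` quadratic bezier, #008000→score S491 F1492: (163.738,103.743) → (148.207,106.285) → (136.480,107.541) → (128.559,107.512) → (124.442,106.198) → (124.131,103.599) → (127.624,99.714)

[2] `<path>` cubic bezier, #ff00ff→engrave S233 F2729: (111.346,84.655) → (107.933,80.201) → (96.572,76.758) → (81.384,73.425) → (66.492,69.297) → (56.017,63.473) → (54.082,55.048)

[3] `<line>` line segment, #008000→score S491 F1492: (145.350,38.481) → (72.055,17.499)

; LightBurn 1.5.06
; GRBL device profile, absolute coords
G21
G90
G0 X163.738 Y103.743
M4 S491
G1 X148.207 Y106.285 F1492
G1 X136.480 Y107.541
G1 X128.559 Y107.512
G1 X124.442 Y106.198
G1 X124.131 Y103.599
G1 X127.624 Y99.714
G0 X111.346 Y84.655
M4 S233
G1 X107.933 Y80.201 F2729
G1 X96.572 Y76.758
G1 X81.384 Y73.425
G1 X66.492 Y69.297
G1 X56.017 Y63.473
G1 X54.082 Y55.048
G0 X145.350 Y38.481
M4 S491
G1 X72.055 Y17.499 F1492
M5
G0 X0.000 Y0.000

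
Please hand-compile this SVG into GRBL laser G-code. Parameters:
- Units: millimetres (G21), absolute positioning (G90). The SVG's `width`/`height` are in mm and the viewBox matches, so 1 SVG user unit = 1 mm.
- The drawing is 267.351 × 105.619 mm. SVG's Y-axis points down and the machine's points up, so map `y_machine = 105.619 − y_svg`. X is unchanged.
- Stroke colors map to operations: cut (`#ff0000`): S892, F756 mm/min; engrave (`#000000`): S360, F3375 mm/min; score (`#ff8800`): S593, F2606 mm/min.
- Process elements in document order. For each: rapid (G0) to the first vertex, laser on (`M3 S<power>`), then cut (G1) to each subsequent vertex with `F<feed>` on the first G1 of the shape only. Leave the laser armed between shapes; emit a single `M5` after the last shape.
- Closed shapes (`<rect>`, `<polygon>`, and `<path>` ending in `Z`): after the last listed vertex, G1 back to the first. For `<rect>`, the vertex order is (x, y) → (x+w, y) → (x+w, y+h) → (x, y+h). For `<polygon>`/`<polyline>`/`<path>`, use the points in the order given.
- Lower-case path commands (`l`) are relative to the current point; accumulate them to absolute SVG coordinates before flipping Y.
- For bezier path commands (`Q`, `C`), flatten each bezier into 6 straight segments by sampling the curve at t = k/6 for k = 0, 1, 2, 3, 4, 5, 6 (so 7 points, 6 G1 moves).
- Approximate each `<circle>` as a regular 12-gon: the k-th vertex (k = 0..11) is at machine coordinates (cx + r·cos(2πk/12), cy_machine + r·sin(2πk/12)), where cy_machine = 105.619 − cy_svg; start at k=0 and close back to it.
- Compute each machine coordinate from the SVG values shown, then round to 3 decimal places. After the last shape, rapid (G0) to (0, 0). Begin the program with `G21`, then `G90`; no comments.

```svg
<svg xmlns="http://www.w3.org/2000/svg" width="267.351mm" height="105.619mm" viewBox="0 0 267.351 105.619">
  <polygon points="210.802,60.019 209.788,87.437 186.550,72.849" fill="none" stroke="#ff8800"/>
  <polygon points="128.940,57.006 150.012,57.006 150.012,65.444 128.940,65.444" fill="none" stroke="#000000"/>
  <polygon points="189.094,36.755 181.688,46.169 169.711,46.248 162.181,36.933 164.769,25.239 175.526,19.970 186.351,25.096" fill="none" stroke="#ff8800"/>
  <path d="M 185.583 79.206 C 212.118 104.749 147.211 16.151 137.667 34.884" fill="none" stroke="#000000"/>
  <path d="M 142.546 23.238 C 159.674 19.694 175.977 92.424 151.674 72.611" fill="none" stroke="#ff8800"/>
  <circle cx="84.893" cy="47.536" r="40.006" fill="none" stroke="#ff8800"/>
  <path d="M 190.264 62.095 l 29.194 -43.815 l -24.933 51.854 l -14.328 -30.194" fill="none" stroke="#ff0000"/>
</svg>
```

G21
G90
G0 X210.802 Y45.600
M3 S593
G1 X209.788 Y18.182 F2606
G1 X186.550 Y32.770
G1 X210.802 Y45.600
G0 X128.940 Y48.613
M3 S360
G1 X150.012 Y48.613 F3375
G1 X150.012 Y40.175
G1 X128.940 Y40.175
G1 X128.940 Y48.613
G0 X189.094 Y68.864
M3 S593
G1 X181.688 Y59.450 F2606
G1 X169.711 Y59.371
G1 X162.181 Y68.686
G1 X164.769 Y80.380
G1 X175.526 Y85.649
G1 X186.351 Y80.523
G1 X189.094 Y68.864
G0 X185.583 Y26.413
M3 S360
G1 X191.910 Y22.128 F3375
G1 X187.075 Y30.714
G1 X175.155 Y46.020
G1 X160.228 Y61.894
G1 X146.373 Y72.183
G1 X137.667 Y70.735
G0 X142.546 Y82.381
M3 S593
G1 X150.857 Y78.578 F2606
G1 X157.926 Y66.753
G1 X162.647 Y51.594
G1 X163.915 Y37.790
G1 X160.626 Y30.032
G1 X151.674 Y33.008
G0 X124.899 Y58.083
M3 S593
G1 X119.539 Y78.086 F2606
G1 X104.896 Y92.729
G1 X84.893 Y98.089
G1 X64.890 Y92.729
G1 X50.247 Y78.086
G1 X44.887 Y58.083
G1 X50.247 Y38.080
G1 X64.890 Y23.437
G1 X84.893 Y18.077
G1 X104.896 Y23.437
G1 X119.539 Y38.080
G1 X124.899 Y58.083
G0 X190.264 Y43.524
M3 S892
G1 X219.458 Y87.339 F756
G1 X194.525 Y35.485
G1 X180.197 Y65.679
M5
G0 X0.000 Y0.000

viewBox `0 0 267.351 105.619` with mm width/height → 1 unit = 1 mm. Flip: y_m = 105.619 − y_svg.

**Shape 1** — `<polygon>` regular polygon, stroke `#ff8800` → score (S593, F2606). Machine vertices: (210.802,45.600) → (209.788,18.182) → (186.550,32.770) → (210.802,45.600). Closed: final G1 returns to the first vertex.

**Shape 2** — `<polygon>` rectangle, stroke `#000000` → engrave (S360, F3375). Machine vertices: (128.940,48.613) → (150.012,48.613) → (150.012,40.175) → (128.940,40.175) → (128.940,48.613). Closed: final G1 returns to the first vertex.

**Shape 3** — `<polygon>` regular polygon, stroke `#ff8800` → score (S593, F2606). Machine vertices: (189.094,68.864) → (181.688,59.450) → (169.711,59.371) → (162.181,68.686) → (164.769,80.380) → (175.526,85.649) → (186.351,80.523) → (189.094,68.864). Closed: final G1 returns to the first vertex.

**Shape 4** — `<path>` cubic bezier, stroke `#000000` → engrave (S360, F3375). Control points (SVG): P0=(185.583,79.206), P1=(212.118,104.749), P2=(147.211,16.151), P3=(137.667,34.884); sampled at t=k/6. Machine vertices: (185.583,26.413) → (191.910,22.128) → (187.075,30.714) → (175.155,46.020) → (160.228,61.894) → (146.373,72.183) → (137.667,70.735). Open path.

**Shape 5** — `<path>` cubic bezier, stroke `#ff8800` → score (S593, F2606). Control points (SVG): P0=(142.546,23.238), P1=(159.674,19.694), P2=(175.977,92.424), P3=(151.674,72.611); sampled at t=k/6. Machine vertices: (142.546,82.381) → (150.857,78.578) → (157.926,66.753) → (162.647,51.594) → (163.915,37.790) → (160.626,30.032) → (151.674,33.008). Open path.

**Shape 6** — `<circle>` circle, stroke `#ff8800` → score (S593, F2606). Machine vertices: (124.899,58.083) → (119.539,78.086) → (104.896,92.729) → (84.893,98.089) → (64.890,92.729) → (50.247,78.086) → (44.887,58.083) → (50.247,38.080) → (64.890,23.437) → (84.893,18.077) → (104.896,23.437) → (119.539,38.080) → (124.899,58.083). Closed: final G1 returns to the first vertex.

**Shape 7** — `<path>` open polyline, stroke `#ff0000` → cut (S892, F756). Machine vertices: (190.264,43.524) → (219.458,87.339) → (194.525,35.485) → (180.197,65.679). Open path.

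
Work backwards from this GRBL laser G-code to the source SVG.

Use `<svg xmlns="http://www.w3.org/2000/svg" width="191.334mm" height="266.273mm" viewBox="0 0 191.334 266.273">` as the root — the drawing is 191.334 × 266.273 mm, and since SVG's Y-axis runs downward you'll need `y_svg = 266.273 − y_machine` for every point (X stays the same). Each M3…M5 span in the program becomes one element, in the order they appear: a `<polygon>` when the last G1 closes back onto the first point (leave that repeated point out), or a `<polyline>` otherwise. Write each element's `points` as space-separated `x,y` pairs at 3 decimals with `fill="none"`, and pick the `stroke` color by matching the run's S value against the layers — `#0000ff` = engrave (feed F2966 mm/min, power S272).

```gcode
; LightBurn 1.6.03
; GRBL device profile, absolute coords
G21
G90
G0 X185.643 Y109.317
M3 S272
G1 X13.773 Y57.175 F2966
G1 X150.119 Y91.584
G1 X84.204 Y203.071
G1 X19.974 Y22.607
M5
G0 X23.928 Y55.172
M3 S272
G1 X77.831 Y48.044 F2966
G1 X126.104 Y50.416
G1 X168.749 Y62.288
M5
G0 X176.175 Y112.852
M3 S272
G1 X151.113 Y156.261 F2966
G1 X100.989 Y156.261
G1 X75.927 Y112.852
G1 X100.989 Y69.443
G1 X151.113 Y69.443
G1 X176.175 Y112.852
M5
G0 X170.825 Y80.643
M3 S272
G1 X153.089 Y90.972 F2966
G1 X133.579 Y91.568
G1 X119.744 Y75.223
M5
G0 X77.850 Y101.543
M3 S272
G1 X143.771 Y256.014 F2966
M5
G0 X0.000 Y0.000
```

Each laser-on run becomes one SVG element. Flip Y back into SVG space with y_svg = 266.273 − y_machine. Every run uses S272, so all elements get stroke `#0000ff` (engrave).

Run 1: The run is open, so emit a `<polyline>` with points (Y-flipped): 185.643,156.956 13.773,209.098 150.119,174.689 84.204,63.202 19.974,243.666.

Run 2: The run is open, so emit a `<polyline>` with points (Y-flipped): 23.928,211.101 77.831,218.229 126.104,215.857 168.749,203.985.

Run 3: The run returns to its start, so emit a `<polygon>` with points (Y-flipped): 176.175,153.421 151.113,110.012 100.989,110.012 75.927,153.421 100.989,196.830 151.113,196.830.

Run 4: The run is open, so emit a `<polyline>` with points (Y-flipped): 170.825,185.630 153.089,175.301 133.579,174.705 119.744,191.050.

Run 5: The run is open, so emit a `<polyline>` with points (Y-flipped): 77.850,164.730 143.771,10.259.

<svg xmlns="http://www.w3.org/2000/svg" width="191.334mm" height="266.273mm" viewBox="0 0 191.334 266.273">
  <polyline points="185.643,156.956 13.773,209.098 150.119,174.689 84.204,63.202 19.974,243.666" fill="none" stroke="#0000ff"/>
  <polyline points="23.928,211.101 77.831,218.229 126.104,215.857 168.749,203.985" fill="none" stroke="#0000ff"/>
  <polygon points="176.175,153.421 151.113,110.012 100.989,110.012 75.927,153.421 100.989,196.830 151.113,196.830" fill="none" stroke="#0000ff"/>
  <polyline points="170.825,185.630 153.089,175.301 133.579,174.705 119.744,191.050" fill="none" stroke="#0000ff"/>
  <polyline points="77.850,164.730 143.771,10.259" fill="none" stroke="#0000ff"/>
</svg>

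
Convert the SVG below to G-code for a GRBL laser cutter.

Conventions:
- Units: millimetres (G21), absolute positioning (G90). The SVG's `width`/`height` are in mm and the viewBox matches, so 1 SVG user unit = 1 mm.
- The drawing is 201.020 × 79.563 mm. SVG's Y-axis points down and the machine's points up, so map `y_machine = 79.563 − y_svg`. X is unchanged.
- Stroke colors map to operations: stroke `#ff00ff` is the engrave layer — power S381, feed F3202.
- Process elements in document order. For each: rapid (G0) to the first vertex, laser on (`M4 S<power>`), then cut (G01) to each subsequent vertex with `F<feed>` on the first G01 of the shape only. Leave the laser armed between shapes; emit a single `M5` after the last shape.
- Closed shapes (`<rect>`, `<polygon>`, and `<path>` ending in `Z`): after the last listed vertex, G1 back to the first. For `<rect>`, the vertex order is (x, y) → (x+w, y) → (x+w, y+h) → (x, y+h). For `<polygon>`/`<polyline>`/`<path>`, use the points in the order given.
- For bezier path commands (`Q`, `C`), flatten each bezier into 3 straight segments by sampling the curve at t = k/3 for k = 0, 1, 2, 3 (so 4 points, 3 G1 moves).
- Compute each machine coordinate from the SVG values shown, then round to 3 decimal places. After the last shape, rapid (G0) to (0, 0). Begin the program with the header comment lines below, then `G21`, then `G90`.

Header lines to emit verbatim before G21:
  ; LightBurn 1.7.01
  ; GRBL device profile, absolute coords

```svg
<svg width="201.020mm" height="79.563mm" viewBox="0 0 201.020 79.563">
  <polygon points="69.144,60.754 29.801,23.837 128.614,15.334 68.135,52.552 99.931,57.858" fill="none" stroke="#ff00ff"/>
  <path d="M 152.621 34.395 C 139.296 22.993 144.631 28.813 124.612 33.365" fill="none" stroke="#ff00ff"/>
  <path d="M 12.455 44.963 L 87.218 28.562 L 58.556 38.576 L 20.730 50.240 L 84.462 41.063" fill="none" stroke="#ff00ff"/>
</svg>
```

; LightBurn 1.7.01
; GRBL device profile, absolute coords
G21
G90
G0 X69.144 Y18.809
M4 S381
G01 X29.801 Y55.726 F3202
G01 X128.614 Y64.229
G01 X68.135 Y27.011
G01 X99.931 Y21.705
G01 X69.144 Y18.809
G0 X152.621 Y45.168
M4 S381
G01 X143.886 Y51.514 F3202
G01 X137.810 Y50.488
G01 X124.612 Y46.198
G0 X12.455 Y34.600
M4 S381
G01 X87.218 Y51.001 F3202
G01 X58.556 Y40.987
G01 X20.730 Y29.323
G01 X84.462 Y38.500
M5
G0 X0.000 Y0.000

viewBox `0 0 201.020 79.563` with mm width/height → 1 unit = 1 mm. Flip: y_m = 79.563 − y_svg.

**Shape 1** — `<polygon>` closed polygon, stroke `#ff00ff` → engrave (S381, F3202). Machine vertices: (69.144,18.809) → (29.801,55.726) → (128.614,64.229) → (68.135,27.011) → (99.931,21.705) → (69.144,18.809). Closed: final G1 returns to the first vertex.

**Shape 2** — `<path>` cubic bezier, stroke `#ff00ff` → engrave (S381, F3202). Control points (SVG): P0=(152.621,34.395), P1=(139.296,22.993), P2=(144.631,28.813), P3=(124.612,33.365); sampled at t=k/3. Machine vertices: (152.621,45.168) → (143.886,51.514) → (137.810,50.488) → (124.612,46.198). Open path.

**Shape 3** — `<path>` open polyline, stroke `#ff00ff` → engrave (S381, F3202). Machine vertices: (12.455,34.600) → (87.218,51.001) → (58.556,40.987) → (20.730,29.323) → (84.462,38.500). Open path.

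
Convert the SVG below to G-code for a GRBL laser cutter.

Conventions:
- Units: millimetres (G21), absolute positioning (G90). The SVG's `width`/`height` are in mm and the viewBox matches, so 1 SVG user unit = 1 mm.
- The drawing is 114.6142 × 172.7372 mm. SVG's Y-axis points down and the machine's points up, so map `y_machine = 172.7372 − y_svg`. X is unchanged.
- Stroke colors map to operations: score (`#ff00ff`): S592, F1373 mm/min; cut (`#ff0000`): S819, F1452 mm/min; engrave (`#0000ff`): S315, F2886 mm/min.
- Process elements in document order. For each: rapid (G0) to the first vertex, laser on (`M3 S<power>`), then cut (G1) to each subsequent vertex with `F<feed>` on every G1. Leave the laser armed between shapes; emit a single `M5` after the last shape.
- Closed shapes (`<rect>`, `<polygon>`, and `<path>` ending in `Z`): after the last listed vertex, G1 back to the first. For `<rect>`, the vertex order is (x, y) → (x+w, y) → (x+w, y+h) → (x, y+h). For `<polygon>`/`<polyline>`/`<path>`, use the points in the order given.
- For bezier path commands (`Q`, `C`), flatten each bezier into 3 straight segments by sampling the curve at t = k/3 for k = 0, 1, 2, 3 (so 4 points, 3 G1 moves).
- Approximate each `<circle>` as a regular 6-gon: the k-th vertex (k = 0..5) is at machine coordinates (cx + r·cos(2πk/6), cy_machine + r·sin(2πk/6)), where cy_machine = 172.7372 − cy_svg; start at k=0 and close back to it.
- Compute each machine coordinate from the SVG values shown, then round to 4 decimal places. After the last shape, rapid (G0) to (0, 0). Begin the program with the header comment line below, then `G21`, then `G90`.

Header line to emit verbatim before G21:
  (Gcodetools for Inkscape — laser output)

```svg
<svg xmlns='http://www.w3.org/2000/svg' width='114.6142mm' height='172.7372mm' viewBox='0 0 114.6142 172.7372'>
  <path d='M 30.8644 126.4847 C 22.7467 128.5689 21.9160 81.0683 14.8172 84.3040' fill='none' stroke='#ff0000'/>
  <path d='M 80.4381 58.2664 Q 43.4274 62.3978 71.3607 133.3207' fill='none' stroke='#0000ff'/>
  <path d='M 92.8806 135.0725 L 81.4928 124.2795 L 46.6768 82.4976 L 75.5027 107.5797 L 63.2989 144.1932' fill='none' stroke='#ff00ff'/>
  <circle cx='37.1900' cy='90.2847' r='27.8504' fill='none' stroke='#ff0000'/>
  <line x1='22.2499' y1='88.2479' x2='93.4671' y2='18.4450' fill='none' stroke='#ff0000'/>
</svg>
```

(Gcodetools for Inkscape — laser output)
G21
G90
G0 X30.8644 Y46.2525
M3 S819
G1 X24.6737 Y56.9810 F1452
G1 X20.3287 Y78.4724 F1452
G1 X14.8172 Y88.4332 F1452
G0 X80.4381 Y114.4708
M3 S315
G1 X62.9803 Y104.2953 F2886
G1 X59.9545 Y79.2772 F2886
G1 X71.3607 Y39.4165 F2886
G0 X92.8806 Y37.6647
M3 S592
G1 X81.4928 Y48.4577 F1373
G1 X46.6768 Y90.2396 F1373
G1 X75.5027 Y65.1575 F1373
G1 X63.2989 Y28.5440 F1373
G0 X65.0404 Y82.4525
M3 S819
G1 X51.1152 Y106.5717 F1452
G1 X23.2648 Y106.5717 F1452
G1 X9.3396 Y82.4525 F1452
G1 X23.2648 Y58.3333 F1452
G1 X51.1152 Y58.3333 F1452
G1 X65.0404 Y82.4525 F1452
G0 X22.2499 Y84.4893
M3 S819
G1 X93.4671 Y154.2922 F1452
M5
G0 X0.0000 Y0.0000

viewBox `0 0 114.6142 172.7372` with mm width/height → 1 unit = 1 mm. Flip: y_m = 172.7372 − y_svg.

**Shape 1** — `<path>` cubic bezier, stroke `#ff0000` → cut (S819, F1452). Control points (SVG): P0=(30.8644,126.4847), P1=(22.7467,128.5689), P2=(21.9160,81.0683), P3=(14.8172,84.3040); sampled at t=k/3. Machine vertices: (30.8644,46.2525) → (24.6737,56.9810) → (20.3287,78.4724) → (14.8172,88.4332). Open path.

**Shape 2** — `<path>` quadratic bezier, stroke `#0000ff` → engrave (S315, F2886). Control points (SVG): P0=(80.4381,58.2664), P1=(43.4274,62.3978), P2=(71.3607,133.3207); sampled at t=k/3. Machine vertices: (80.4381,114.4708) → (62.9803,104.2953) → (59.9545,79.2772) → (71.3607,39.4165). Open path.

**Shape 3** — `<path>` open polyline, stroke `#ff00ff` → score (S592, F1373). Machine vertices: (92.8806,37.6647) → (81.4928,48.4577) → (46.6768,90.2396) → (75.5027,65.1575) → (63.2989,28.5440). Open path.

**Shape 4** — `<circle>` circle, stroke `#ff0000` → cut (S819, F1452). Machine vertices: (65.0404,82.4525) → (51.1152,106.5717) → (23.2648,106.5717) → (9.3396,82.4525) → (23.2648,58.3333) → (51.1152,58.3333) → (65.0404,82.4525). Closed: final G1 returns to the first vertex.

**Shape 5** — `<line>` line segment, stroke `#ff0000` → cut (S819, F1452). Machine vertices: (22.2499,84.4893) → (93.4671,154.2922). Open path.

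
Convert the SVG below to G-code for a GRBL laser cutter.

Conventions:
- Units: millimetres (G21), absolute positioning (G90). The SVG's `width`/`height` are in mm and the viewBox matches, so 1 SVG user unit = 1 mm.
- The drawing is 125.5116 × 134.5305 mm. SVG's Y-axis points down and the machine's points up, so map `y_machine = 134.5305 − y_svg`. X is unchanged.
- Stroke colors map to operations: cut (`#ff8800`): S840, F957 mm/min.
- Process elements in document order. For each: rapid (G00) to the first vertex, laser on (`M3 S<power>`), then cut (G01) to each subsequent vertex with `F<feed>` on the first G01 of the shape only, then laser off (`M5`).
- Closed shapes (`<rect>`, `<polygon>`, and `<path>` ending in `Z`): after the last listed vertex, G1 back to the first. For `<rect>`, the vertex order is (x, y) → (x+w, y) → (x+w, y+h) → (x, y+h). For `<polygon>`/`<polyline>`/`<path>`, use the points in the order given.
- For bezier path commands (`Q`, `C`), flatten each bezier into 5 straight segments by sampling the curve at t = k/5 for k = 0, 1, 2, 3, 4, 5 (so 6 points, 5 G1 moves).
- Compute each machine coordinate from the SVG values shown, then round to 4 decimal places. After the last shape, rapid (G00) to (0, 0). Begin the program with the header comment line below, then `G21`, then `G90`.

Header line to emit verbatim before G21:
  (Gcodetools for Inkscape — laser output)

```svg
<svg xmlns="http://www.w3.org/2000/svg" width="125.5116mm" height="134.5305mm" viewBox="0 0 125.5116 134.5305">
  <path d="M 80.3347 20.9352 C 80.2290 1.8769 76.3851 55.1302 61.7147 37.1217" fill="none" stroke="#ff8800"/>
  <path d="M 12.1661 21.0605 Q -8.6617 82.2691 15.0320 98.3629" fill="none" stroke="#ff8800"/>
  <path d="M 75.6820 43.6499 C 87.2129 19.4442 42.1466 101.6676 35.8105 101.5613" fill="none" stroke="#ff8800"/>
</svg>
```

(Gcodetools for Inkscape — laser output)
G21
G90
G00 X80.3347 Y113.5953
M3 S840
G01 X79.7660 Y117.5015 F957
G01 X77.9599 Y110.9444
G01 X74.5761 Y100.8156
G01 X69.2745 Y94.0065
G01 X61.7147 Y97.4088
M5
G00 X12.1661 Y113.4700
M3 S840
G01 X5.6158 Y90.7912 F957
G01 X2.6273 Y71.7215
G01 X3.2005 Y56.2610
G01 X7.3354 Y44.4097
G01 X15.0320 Y36.1676
M5
G00 X75.6820 Y90.8806
M3 S840
G01 X76.5715 Y94.1426 F957
G01 X68.4534 Y80.9220
G01 X55.9034 Y60.2793
G01 X43.4972 Y41.2749
G01 X35.8105 Y32.9692
M5
G00 X0.0000 Y0.0000

viewBox `0 0 125.5116 134.5305` with mm width/height → 1 unit = 1 mm. Flip: y_m = 134.5305 − y_svg.

**Shape 1** — `<path>` cubic bezier, stroke `#ff8800` → cut (S840, F957). Control points (SVG): P0=(80.3347,20.9352), P1=(80.2290,1.8769), P2=(76.3851,55.1302), P3=(61.7147,37.1217); sampled at t=k/5. Machine vertices: (80.3347,113.5953) → (79.7660,117.5015) → (77.9599,110.9444) → (74.5761,100.8156) → (69.2745,94.0065) → (61.7147,97.4088). Open path.

**Shape 2** — `<path>` quadratic bezier, stroke `#ff8800` → cut (S840, F957). Control points (SVG): P0=(12.1661,21.0605), P1=(-8.6617,82.2691), P2=(15.0320,98.3629); sampled at t=k/5. Machine vertices: (12.1661,113.4700) → (5.6158,90.7912) → (2.6273,71.7215) → (3.2005,56.2610) → (7.3354,44.4097) → (15.0320,36.1676). Open path.

**Shape 3** — `<path>` cubic bezier, stroke `#ff8800` → cut (S840, F957). Control points (SVG): P0=(75.6820,43.6499), P1=(87.2129,19.4442), P2=(42.1466,101.6676), P3=(35.8105,101.5613); sampled at t=k/5. Machine vertices: (75.6820,90.8806) → (76.5715,94.1426) → (68.4534,80.9220) → (55.9034,60.2793) → (43.4972,41.2749) → (35.8105,32.9692). Open path.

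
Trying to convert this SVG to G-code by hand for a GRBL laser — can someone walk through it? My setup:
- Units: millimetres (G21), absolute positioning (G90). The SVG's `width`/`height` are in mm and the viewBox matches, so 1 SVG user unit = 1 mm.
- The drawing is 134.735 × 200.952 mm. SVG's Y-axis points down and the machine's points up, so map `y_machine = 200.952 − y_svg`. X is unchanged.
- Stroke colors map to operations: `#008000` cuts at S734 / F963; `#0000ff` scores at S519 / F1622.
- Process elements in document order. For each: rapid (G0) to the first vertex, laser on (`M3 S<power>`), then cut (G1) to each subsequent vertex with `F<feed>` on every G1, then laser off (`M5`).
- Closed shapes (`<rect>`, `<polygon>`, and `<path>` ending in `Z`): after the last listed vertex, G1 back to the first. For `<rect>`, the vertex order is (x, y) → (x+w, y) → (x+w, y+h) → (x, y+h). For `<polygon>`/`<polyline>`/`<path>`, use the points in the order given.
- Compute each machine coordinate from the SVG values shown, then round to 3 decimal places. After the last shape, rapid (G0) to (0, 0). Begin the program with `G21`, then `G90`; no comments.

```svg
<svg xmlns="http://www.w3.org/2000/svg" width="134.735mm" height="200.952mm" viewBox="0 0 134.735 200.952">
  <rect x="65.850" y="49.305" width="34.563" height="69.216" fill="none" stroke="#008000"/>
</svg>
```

G21
G90
G0 X65.850 Y151.647
M3 S734
G1 X100.413 Y151.647 F963
G1 X100.413 Y82.431 F963
G1 X65.850 Y82.431 F963
G1 X65.850 Y151.647 F963
M5
G0 X0.000 Y0.000

1 u = 1 mm; y_m = 200.952 − y.

[1] `<rect>` rectangle, #008000→cut S734 F963: (65.850,151.647) → (100.413,151.647) → (100.413,82.431) → (65.850,82.431) → (65.850,151.647) (closed)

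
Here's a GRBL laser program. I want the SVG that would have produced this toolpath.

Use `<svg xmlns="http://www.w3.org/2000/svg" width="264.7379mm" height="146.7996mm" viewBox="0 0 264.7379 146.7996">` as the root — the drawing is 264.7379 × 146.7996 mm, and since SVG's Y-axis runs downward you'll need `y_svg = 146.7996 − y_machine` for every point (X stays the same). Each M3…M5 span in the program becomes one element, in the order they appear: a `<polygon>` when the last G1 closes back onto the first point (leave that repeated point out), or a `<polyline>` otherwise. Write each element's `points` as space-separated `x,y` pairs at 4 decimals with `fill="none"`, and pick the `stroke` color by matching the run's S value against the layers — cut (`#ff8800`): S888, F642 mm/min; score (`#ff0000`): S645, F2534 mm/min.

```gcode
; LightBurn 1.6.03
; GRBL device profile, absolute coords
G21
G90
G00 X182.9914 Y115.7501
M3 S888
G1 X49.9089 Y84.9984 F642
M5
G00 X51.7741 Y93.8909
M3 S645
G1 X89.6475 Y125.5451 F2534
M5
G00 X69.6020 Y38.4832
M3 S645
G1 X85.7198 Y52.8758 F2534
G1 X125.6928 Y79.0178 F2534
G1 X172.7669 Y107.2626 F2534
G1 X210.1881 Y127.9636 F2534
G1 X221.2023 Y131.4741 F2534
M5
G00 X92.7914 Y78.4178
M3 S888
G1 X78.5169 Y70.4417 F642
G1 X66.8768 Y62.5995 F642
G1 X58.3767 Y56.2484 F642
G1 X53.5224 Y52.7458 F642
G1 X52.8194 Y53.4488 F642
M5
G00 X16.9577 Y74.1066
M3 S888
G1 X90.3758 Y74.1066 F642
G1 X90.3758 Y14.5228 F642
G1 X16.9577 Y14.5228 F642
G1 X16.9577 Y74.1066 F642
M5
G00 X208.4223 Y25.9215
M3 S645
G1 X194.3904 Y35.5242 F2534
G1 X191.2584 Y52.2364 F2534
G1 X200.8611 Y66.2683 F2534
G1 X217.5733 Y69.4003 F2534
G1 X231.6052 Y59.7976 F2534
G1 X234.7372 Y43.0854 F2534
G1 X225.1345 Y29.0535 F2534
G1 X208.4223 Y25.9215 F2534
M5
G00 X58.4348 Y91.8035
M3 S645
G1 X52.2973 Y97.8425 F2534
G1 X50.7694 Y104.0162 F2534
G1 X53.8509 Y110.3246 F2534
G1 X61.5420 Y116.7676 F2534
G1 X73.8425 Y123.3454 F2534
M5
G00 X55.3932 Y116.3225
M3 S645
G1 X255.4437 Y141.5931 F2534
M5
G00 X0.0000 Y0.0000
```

y_svg = 146.7996 − y_m.

[1] S888→`#ff8800` (cut); open run; points: 182.9914,31.0495 49.9089,61.8012

[2] S645→`#ff0000` (score); open run; points: 51.7741,52.9087 89.6475,21.2545

[3] S645→`#ff0000` (score); open run; points: 69.6020,108.3164 85.7198,93.9238 125.6928,67.7818 172.7669,39.5370 210.1881,18.8360 221.2023,15.3255

[4] S888→`#ff8800` (cut); open run; points: 92.7914,68.3818 78.5169,76.3579 66.8768,84.2001 58.3767,90.5512 53.5224,94.0538 52.8194,93.3508

[5] S888→`#ff8800` (cut); closed run; points: 16.9577,72.6930 90.3758,72.6930 90.3758,132.2768 16.9577,132.2768

[6] S645→`#ff0000` (score); closed run; points: 208.4223,120.8781 194.3904,111.2754 191.2584,94.5632 200.8611,80.5313 217.5733,77.3993 231.6052,87.0020 234.7372,103.7142 225.1345,117.7461

[7] S645→`#ff0000` (score); open run; points: 58.4348,54.9961 52.2973,48.9571 50.7694,42.7834 53.8509,36.4750 61.5420,30.0320 73.8425,23.4542

[8] S645→`#ff0000` (score); open run; points: 55.3932,30.4771 255.4437,5.2065

<svg xmlns="http://www.w3.org/2000/svg" width="264.7379mm" height="146.7996mm" viewBox="0 0 264.7379 146.7996">
  <polyline points="182.9914,31.0495 49.9089,61.8012" fill="none" stroke="#ff8800"/>
  <polyline points="51.7741,52.9087 89.6475,21.2545" fill="none" stroke="#ff0000"/>
  <polyline points="69.6020,108.3164 85.7198,93.9238 125.6928,67.7818 172.7669,39.5370 210.1881,18.8360 221.2023,15.3255" fill="none" stroke="#ff0000"/>
  <polyline points="92.7914,68.3818 78.5169,76.3579 66.8768,84.2001 58.3767,90.5512 53.5224,94.0538 52.8194,93.3508" fill="none" stroke="#ff8800"/>
  <polygon points="16.9577,72.6930 90.3758,72.6930 90.3758,132.2768 16.9577,132.2768" fill="none" stroke="#ff8800"/>
  <polygon points="208.4223,120.8781 194.3904,111.2754 191.2584,94.5632 200.8611,80.5313 217.5733,77.3993 231.6052,87.0020 234.7372,103.7142 225.1345,117.7461" fill="none" stroke="#ff0000"/>
  <polyline points="58.4348,54.9961 52.2973,48.9571 50.7694,42.7834 53.8509,36.4750 61.5420,30.0320 73.8425,23.4542" fill="none" stroke="#ff0000"/>
  <polyline points="55.3932,30.4771 255.4437,5.2065" fill="none" stroke="#ff0000"/>
</svg>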